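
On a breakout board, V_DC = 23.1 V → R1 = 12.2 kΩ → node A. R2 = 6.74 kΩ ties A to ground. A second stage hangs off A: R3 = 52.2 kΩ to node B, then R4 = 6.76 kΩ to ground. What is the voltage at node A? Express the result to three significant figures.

The second stage (R3 + R4 = 58.96 kΩ) loads node A in parallel with R2.
R2 ‖ (R3+R4) = 6.049 kΩ.
V_A = 23.1 × 6.049/(12.2 + 6.049) = 7.657 V.

V_A ≈ 7.66 V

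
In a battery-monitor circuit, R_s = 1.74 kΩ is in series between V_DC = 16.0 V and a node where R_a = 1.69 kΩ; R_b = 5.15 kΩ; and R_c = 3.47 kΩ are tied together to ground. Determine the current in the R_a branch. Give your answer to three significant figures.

Equivalent of the parallel group: R_p = 0.9310 kΩ.
V_A = 16.0 × 0.9310/2.671 = 5.577 V.
I(R_a) = V_A / R_a = 5.577/1.69 = 3.300 mA.

I ≈ 3.30 mA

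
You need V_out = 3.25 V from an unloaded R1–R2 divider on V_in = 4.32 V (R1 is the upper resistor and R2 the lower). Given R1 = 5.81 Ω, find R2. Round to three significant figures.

The divider ratio is R2/(R1+R2) = 3.25/4.32 = 0.7523.
Rearranging, R2 = R1·k/(1−k) = 5.81 × 3.037 = 17.65 Ω.

R2 ≈ 17.6 Ω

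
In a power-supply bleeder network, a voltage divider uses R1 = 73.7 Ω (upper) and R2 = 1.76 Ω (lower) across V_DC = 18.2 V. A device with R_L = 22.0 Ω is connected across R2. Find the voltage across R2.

The load sits in parallel with R2, giving an effective lower resistance R2' = R2·R_L/(R2+R_L) = 1.630 Ω.
Now apply the divider: V_out = 18.2 × 0.02163 = 0.3937 V.

V_out ≈ 0.394 V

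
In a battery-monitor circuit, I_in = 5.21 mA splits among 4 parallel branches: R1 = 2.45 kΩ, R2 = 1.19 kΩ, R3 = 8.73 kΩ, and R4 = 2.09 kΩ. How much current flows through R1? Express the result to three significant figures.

Conductances: ΣG = 1/2.45 + 1/1.19 + 1/8.73 + 1/2.09 = 1.842 (1/kΩ).
R1 takes the fraction G_k/ΣG = 0.4082/1.842 = 0.2216, so I = 5.21 × 0.2216 = 1.155 mA.

I ≈ 1.15 mA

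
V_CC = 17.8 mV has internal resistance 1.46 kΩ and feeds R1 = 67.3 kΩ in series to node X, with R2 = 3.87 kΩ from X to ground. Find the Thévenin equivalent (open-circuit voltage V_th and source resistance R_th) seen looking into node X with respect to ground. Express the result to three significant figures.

R1' = 1.46 + 67.3 = 68.76 kΩ (source resistance + R1).
With X open, the divider is unloaded: V_th = 17.8 × 3.87/72.63 = 0.9485 mV.
Zeroing V_CC shorts the top of R1' to ground, so R_th = R1' ‖ R2 = 3.664 kΩ.

V_th ≈ 0.948 mV, R_th ≈ 3.66 kΩ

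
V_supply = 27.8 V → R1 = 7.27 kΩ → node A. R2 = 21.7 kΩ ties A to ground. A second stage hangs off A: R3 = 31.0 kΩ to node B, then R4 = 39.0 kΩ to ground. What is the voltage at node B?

The second stage (R3 + R4 = 70.00 kΩ) loads node A in parallel with R2.
Effective lower resistance at A: R2 ‖ 70.00 = 16.56 kΩ.
V_A = 27.8 × 16.56/(7.27 + 16.56) = 19.32 V.
V_B = V_A × 0.5571 = 10.76 V.

V_B ≈ 10.8 V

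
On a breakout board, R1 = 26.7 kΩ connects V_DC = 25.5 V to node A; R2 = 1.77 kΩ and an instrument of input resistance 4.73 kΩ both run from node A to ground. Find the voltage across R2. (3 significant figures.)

R2 ‖ R_L = (1.77 × 4.73)/(1.77 + 4.73) = 1.288 kΩ.
Now apply the divider: V_out = 25.5 × 0.04602 = 1.174 V.

V_out ≈ 1.17 V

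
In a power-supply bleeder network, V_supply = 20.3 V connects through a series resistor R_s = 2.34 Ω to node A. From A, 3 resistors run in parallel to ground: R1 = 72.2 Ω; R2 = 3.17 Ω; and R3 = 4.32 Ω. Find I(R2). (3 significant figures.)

Equivalent of the parallel group: R_p = 1.783 Ω.
V_A = 20.3 × 1.783/4.123 = 8.779 V.
Branch current I = V_A/R2 = 8.779/3.17 = 2.770 A.

I ≈ 2.77 A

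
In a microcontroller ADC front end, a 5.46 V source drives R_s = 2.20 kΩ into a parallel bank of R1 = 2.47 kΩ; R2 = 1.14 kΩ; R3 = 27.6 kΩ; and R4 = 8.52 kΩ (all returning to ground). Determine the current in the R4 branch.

I ≈ 0.154 mA

Combine the parallel branches: R_p = (1/2.47 + 1/1.14 + 1/27.6 + 1/8.52)⁻¹ = 0.6965 kΩ.
Node voltage V_A = V_DC · R_p/(R_s + R_p) = 5.46 × 0.2405 = 1.313 V.
I(R4) = V_A / R4 = 1.313/8.52 = 0.1541 mA.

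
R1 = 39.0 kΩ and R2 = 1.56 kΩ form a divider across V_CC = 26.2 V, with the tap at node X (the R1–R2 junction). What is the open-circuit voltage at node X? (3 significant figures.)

V_th ≈ 1.01 V

V_th is the unloaded tap voltage: V_CC · R2/(R1+R2) = 26.2 × 0.03846 = 1.008 V.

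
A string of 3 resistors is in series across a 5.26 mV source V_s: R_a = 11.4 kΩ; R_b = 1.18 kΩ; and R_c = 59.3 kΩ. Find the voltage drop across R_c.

V ≈ 4.34 mV

Series total: ΣR = 11.4 + 1.18 + 59.3 = 71.88 kΩ.
V = V_s · R/ΣR = 5.26 × 0.8250 = 4.339 mV.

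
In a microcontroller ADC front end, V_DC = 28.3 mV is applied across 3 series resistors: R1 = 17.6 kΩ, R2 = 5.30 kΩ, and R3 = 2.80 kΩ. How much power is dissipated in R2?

Series current I = V_DC/ΣR = 28.3/25.70 = 1.101 µA.
P = I²R = 1.213 × 5.30 = 6.427 nW.

P ≈ 6.43 nW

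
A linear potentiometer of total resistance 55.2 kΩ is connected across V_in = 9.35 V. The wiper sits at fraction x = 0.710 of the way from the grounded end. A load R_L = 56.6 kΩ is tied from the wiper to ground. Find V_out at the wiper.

Lower segment x·R_p = 39.19 kΩ; upper segment (1−x)·R_p = 16.01 kΩ.
(x·R_p) ‖ R_L = 23.16 kΩ.
V_out = 9.35 × 23.16/(16.01 + 23.16) = 5.528 V.

V_out ≈ 5.53 V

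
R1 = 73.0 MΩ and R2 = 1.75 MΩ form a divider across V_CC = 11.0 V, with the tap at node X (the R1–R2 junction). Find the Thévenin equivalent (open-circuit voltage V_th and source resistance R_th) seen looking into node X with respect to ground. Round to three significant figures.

V_th is the unloaded tap voltage: V_CC · R2/(R1+R2) = 11.0 × 0.02341 = 0.2575 V.
Zeroing V_CC shorts the top of R1 to ground, so R_th = R1 ‖ R2 = 1.709 MΩ.

V_th ≈ 0.258 V, R_th ≈ 1.71 MΩ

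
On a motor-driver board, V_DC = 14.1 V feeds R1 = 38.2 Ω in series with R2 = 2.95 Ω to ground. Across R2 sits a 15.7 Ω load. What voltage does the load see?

V_out ≈ 0.861 V

First combine the lower leg with the load: R2 ‖ R_L = 2.483 Ω.
Now apply the divider: V_out = 14.1 × 0.06104 = 0.8607 V.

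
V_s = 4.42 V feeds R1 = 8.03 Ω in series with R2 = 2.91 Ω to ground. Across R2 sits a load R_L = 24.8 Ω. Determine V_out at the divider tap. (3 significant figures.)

V_out ≈ 1.08 V

First combine the lower leg with the load: R2 ‖ R_L = 2.604 Ω.
Voltage divider with the loaded lower leg: V_out = 4.42 × 2.604/(8.03 + 2.604) = 4.42 × 0.2449 = 1.082 V.
(Unloaded it would be 1.18 V; the load pulls it down.)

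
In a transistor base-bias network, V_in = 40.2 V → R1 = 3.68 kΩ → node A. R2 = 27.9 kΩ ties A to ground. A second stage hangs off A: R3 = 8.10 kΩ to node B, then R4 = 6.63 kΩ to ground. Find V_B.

The second stage (R3 + R4 = 14.73 kΩ) loads node A in parallel with R2.
Effective lower resistance at A: R2 ‖ 14.73 = 9.640 kΩ.
So V_A = 40.2 × 0.7237 = 29.09 V.
V_B = V_A × 0.4501 = 13.10 V.

V_B ≈ 13.1 V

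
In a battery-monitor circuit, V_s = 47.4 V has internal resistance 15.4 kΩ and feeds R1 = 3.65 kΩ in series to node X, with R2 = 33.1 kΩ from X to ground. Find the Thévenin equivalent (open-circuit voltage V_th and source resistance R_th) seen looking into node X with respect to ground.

R1' = 15.4 + 3.65 = 19.05 kΩ (source resistance + R1).
With X open, the divider is unloaded: V_th = 47.4 × 33.1/52.15 = 30.09 V.
Looking into X with the source shorted: R_th = R1'·R2/(R1'+R2) = 19.05 × 33.1/52.15 = 12.09 kΩ.

V_th ≈ 30.1 V, R_th ≈ 12.1 kΩ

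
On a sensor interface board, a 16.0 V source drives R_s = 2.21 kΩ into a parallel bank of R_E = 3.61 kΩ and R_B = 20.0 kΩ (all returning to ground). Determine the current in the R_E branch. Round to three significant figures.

Combine the parallel branches: R_p = (1/3.61 + 1/20.0)⁻¹ = 3.058 kΩ.
V_A = 16.0 × 3.058/5.268 = 9.288 V.
Branch current I = V_A/R_E = 9.288/3.61 = 2.573 mA.

I ≈ 2.57 mA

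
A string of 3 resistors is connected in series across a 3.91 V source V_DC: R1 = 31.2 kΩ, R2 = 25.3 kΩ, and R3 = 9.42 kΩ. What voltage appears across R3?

Series total: ΣR = 31.2 + 25.3 + 9.42 = 65.92 kΩ.
Voltage divider: V = V_DC · (9.420 / 65.92) = 3.91 × 0.1429 = 0.5587 V.

V ≈ 0.559 V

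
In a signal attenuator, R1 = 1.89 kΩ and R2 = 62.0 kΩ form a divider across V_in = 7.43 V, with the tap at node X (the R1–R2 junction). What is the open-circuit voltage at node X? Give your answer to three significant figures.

V_th ≈ 7.21 V

V_th is the unloaded tap voltage: V_in · R2/(R1+R2) = 7.43 × 0.9704 = 7.210 V.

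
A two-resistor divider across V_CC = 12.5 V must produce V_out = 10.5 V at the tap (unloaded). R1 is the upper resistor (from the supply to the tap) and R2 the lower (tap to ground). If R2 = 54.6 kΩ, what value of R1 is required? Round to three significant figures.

V_out/V_CC = R2/(R1+R2) = 0.8400.
R1 = R2·(1/k − 1) = 54.6 × 0.1905 = 10.40 kΩ.

R1 ≈ 10.4 kΩ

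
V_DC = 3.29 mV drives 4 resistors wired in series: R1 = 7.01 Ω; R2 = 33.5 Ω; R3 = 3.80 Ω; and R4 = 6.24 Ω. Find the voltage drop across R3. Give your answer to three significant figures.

Total series resistance ΣR = 7.01 + 33.5 + 3.80 + 6.24 = 50.55 Ω.
Voltage divider: V = V_DC · (3.800 / 50.55) = 3.29 × 0.07517 = 0.2473 mV.

V ≈ 0.247 mV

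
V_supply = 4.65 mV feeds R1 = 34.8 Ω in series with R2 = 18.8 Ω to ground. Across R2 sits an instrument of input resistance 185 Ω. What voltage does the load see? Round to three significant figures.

R2 ‖ R_L = (18.8 × 185)/(18.8 + 185) = 17.07 Ω.
Voltage divider with the loaded lower leg: V_out = 4.65 × 17.07/(34.8 + 17.07) = 4.65 × 0.3290 = 1.530 mV.

V_out ≈ 1.53 mV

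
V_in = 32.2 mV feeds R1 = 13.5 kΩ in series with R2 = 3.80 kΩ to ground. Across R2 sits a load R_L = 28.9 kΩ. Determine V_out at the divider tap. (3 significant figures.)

First combine the lower leg with the load: R2 ‖ R_L = 3.358 kΩ.
Now apply the divider: V_out = 32.2 × 0.1992 = 6.415 mV.

V_out ≈ 6.41 mV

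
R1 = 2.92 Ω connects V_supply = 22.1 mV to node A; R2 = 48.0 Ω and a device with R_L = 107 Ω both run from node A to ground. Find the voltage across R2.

V_out ≈ 20.3 mV

R2 ‖ R_L = (48.0 × 107)/(48.0 + 107) = 33.14 Ω.
Voltage divider with the loaded lower leg: V_out = 22.1 × 33.14/(2.92 + 33.14) = 22.1 × 0.9190 = 20.31 mV.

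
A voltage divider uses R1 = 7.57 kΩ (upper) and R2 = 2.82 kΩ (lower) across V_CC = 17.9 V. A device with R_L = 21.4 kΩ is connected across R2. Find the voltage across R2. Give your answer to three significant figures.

V_out ≈ 4.43 V

The load sits in parallel with R2, giving an effective lower resistance R2' = R2·R_L/(R2+R_L) = 2.492 kΩ.
Now apply the divider: V_out = 17.9 × 0.2476 = 4.433 V.
(Unloaded it would be 4.86 V; the load pulls it down.)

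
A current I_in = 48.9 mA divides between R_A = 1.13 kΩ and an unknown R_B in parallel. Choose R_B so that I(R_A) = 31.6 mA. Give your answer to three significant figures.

R_B ≈ 2.06 kΩ

In a two-way split, I_A/I_in = R_B/(R_A + R_B).
With f = 0.6462, R_B = R_A · f/(1−f) = 1.13 × 1.827 = 2.064 kΩ.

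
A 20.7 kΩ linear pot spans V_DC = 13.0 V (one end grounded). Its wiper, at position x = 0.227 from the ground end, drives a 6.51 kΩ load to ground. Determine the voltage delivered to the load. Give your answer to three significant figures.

Lower segment x·R_p = 4.699 kΩ; upper segment (1−x)·R_p = 16.00 kΩ.
(x·R_p) ‖ R_L = 2.729 kΩ.
V_out = 13.0 × 2.729/(16.00 + 2.729) = 1.894 V.

V_out ≈ 1.89 V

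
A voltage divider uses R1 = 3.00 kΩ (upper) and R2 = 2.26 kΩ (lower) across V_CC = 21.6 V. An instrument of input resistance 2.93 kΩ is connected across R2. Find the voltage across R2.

V_out ≈ 6.45 V

R2 ‖ R_L = (2.26 × 2.93)/(2.26 + 2.93) = 1.276 kΩ.
Now apply the divider: V_out = 21.6 × 0.2984 = 6.445 V.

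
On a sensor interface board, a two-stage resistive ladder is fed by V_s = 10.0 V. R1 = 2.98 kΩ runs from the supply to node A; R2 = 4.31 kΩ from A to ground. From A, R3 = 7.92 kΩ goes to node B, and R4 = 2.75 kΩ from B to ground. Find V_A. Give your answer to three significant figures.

Looking into the second stage from A: R3 + R4 = 10.67 kΩ appears in parallel with R2.
R2 ‖ (R3+R4) = 3.070 kΩ.
First divider: V_A = V_s · 3.070/(2.98 + 3.070) = 5.074 V.

V_A ≈ 5.07 V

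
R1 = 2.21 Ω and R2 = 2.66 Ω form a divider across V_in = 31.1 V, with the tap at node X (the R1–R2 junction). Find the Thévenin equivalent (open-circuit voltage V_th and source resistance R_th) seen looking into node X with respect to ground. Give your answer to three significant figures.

Open-circuit (no load on X): V_th = V_in · R2/(R1 + R2) = 31.1 × 2.66/(2.210 + 2.66) = 16.99 V.
Zeroing V_in shorts the top of R1 to ground, so R_th = R1 ‖ R2 = 1.207 Ω.

V_th ≈ 17.0 V, R_th ≈ 1.21 Ω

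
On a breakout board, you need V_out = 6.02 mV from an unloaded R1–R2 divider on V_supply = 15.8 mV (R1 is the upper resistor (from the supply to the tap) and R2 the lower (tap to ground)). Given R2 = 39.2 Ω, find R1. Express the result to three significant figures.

R1 ≈ 63.7 Ω

The divider ratio is R2/(R1+R2) = 6.02/15.8 = 0.3810.
Rearranging, R1 = R2·(1−k)/k = 39.2 × 1.625 = 63.68 Ω.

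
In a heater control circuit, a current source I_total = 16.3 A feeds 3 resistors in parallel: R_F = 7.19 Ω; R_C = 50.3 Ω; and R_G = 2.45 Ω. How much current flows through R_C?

Total conductance ΣG = 1/7.19 + 1/50.3 + 1/2.45 = 0.5671 (units of 1/Ω).
By the current-divider rule, I = I_total · G_k/ΣG = 16.3 × 0.03506 = 0.5714 A.

I ≈ 0.571 A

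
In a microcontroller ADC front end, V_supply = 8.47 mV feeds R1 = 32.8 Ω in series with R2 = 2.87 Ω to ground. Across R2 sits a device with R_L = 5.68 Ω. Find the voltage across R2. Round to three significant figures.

R2 ‖ R_L = (2.87 × 5.68)/(2.87 + 5.68) = 1.907 Ω.
Then V_out = V_supply · R2'/(R1 + R2') = 8.47 × 1.907/34.71 = 0.4653 mV.
(Unloaded it would be 0.681 mV; the load pulls it down.)

V_out ≈ 0.465 mV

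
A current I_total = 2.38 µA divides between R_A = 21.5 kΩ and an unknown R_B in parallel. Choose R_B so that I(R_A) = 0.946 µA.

In a two-way split, I_A/I_total = R_B/(R_A + R_B).
0.946/2.38 = R_B/(R_A + R_B) → R_B = R_A · (0.3975)/(1 − 0.3975) = 21.5 × 0.6597 = 14.18 kΩ.

R_B ≈ 14.2 kΩ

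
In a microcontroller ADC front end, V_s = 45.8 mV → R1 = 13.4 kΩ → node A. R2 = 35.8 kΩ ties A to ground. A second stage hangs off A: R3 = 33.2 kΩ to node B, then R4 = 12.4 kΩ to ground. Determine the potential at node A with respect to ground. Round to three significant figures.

V_A ≈ 27.5 mV

Node A sees R2 in parallel with the series input of stage 2, R3 + R4 = 45.60 kΩ.
Effective lower resistance at A: R2 ‖ 45.60 = 20.06 kΩ.
So V_A = 45.8 × 0.5995 = 27.46 mV.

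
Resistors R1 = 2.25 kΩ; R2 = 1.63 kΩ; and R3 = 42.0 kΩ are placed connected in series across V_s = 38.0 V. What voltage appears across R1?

V ≈ 1.86 V

Series total: ΣR = 2.25 + 1.63 + 42.0 = 45.88 kΩ.
V = V_s · R/ΣR = 38.0 × 0.04904 = 1.864 V.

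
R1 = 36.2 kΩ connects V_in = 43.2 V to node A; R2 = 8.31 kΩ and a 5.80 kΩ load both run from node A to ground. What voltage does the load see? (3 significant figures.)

V_out ≈ 3.72 V

R2 ‖ R_L = (8.31 × 5.80)/(8.31 + 5.80) = 3.416 kΩ.
Now apply the divider: V_out = 43.2 × 0.08622 = 3.725 V.
(Unloaded it would be 8.07 V; the load pulls it down.)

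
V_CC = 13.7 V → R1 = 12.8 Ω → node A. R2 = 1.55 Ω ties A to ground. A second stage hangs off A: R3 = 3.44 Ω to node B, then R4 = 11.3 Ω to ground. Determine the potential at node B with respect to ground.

Looking into the second stage from A: R3 + R4 = 14.74 Ω appears in parallel with R2.
Effective lower resistance at A: R2 ‖ 14.74 = 1.403 Ω.
So V_A = 13.7 × 0.09875 = 1.353 V.
V_B = V_A × 0.7666 = 1.037 V.

V_B ≈ 1.04 V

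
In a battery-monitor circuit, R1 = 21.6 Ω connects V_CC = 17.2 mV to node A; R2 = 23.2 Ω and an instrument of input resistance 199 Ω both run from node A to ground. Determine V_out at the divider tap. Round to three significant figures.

R2 ‖ R_L = (23.2 × 199)/(23.2 + 199) = 20.78 Ω.
Now apply the divider: V_out = 17.2 × 0.4903 = 8.433 mV.

V_out ≈ 8.43 mV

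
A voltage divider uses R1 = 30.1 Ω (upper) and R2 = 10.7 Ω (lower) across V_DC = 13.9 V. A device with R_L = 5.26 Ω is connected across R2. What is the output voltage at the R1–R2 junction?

R2 ‖ R_L = (10.7 × 5.26)/(10.7 + 5.26) = 3.526 Ω.
Now apply the divider: V_out = 13.9 × 0.1049 = 1.458 V.
(Unloaded it would be 3.65 V; the load pulls it down.)

V_out ≈ 1.46 V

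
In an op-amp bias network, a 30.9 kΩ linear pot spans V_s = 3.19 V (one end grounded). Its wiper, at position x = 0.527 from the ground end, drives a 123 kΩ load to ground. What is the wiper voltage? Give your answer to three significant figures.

V_out ≈ 1.58 V

Split the track: R_lower = x·R_p = 16.28 kΩ, R_upper = (1−x)·R_p = 14.62 kΩ.
Lower segment in parallel with the load: 16.28 ‖ 123 = 14.38 kΩ.
Loaded-divider output: V_out = 3.19 × 0.4959 = 1.582 V.
(Unloaded: V_out = x·V_s = 1.68 V.)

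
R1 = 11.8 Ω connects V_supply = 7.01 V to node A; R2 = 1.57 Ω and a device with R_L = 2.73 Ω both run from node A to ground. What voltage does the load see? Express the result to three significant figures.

V_out ≈ 0.546 V

R2 ‖ R_L = (1.57 × 2.73)/(1.57 + 2.73) = 0.9968 Ω.
Now apply the divider: V_out = 7.01 × 0.07789 = 0.5460 V.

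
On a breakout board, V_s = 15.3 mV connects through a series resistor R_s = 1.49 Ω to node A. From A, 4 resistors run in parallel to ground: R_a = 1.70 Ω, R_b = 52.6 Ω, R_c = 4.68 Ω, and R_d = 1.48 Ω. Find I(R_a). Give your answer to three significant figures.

I ≈ 2.79 mA

Equivalent of the parallel group: R_p = 0.6682 Ω.
V_A = 15.3 × 0.6682/2.158 = 4.737 mV.
Branch current I = V_A/R_a = 4.737/1.70 = 2.786 mA.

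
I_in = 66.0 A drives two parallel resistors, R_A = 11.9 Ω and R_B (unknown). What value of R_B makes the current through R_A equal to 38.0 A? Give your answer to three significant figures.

R_B ≈ 16.2 Ω

Two-branch current divider: I_A = I_in · R_B/(R_A + R_B).
38.0/66.0 = R_B/(R_A + R_B) → R_B = R_A · (0.5758)/(1 − 0.5758) = 11.9 × 1.357 = 16.15 Ω.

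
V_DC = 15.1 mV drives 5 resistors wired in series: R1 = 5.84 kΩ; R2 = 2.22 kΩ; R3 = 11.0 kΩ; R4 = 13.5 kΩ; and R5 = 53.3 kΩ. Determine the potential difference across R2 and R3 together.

V ≈ 2.32 mV

Series total: ΣR = 5.84 + 2.22 + 11.0 + 13.5 + 53.3 = 85.86 kΩ.
R_{R2..R3} = 2.22 + 11.0 = 13.22 kΩ.
By the voltage-divider rule, V = 15.1 × 13.22/85.86 = 2.325 mV.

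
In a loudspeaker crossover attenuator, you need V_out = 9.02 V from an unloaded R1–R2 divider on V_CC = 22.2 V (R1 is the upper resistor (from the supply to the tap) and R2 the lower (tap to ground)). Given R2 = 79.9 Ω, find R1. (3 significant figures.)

V_out/V_CC = R2/(R1+R2) = 0.4063.
Rearranging, R1 = R2·(1−k)/k = 79.9 × 1.461 = 116.7 Ω.

R1 ≈ 117 Ω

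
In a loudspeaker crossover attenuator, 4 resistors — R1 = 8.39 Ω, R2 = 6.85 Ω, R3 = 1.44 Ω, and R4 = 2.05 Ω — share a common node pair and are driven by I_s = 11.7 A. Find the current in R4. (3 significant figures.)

Conductances: ΣG = 1/8.39 + 1/6.85 + 1/1.44 + 1/2.05 = 1.447 (1/Ω).
By the current-divider rule, I = I_s · G_k/ΣG = 11.7 × 0.3370 = 3.943 A.

I ≈ 3.94 A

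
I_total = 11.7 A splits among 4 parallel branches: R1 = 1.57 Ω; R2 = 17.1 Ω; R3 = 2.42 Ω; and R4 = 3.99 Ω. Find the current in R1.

Total conductance ΣG = 1/1.57 + 1/17.1 + 1/2.42 + 1/3.99 = 1.359 (units of 1/Ω).
R1 takes the fraction G_k/ΣG = 0.6369/1.359 = 0.4686, so I = 11.7 × 0.4686 = 5.483 A.

I ≈ 5.48 A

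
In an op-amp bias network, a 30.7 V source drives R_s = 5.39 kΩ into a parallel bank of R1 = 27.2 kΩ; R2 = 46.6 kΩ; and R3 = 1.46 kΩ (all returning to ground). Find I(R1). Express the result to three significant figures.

Parallel bank: R_p = 1/(1/27.2 + 1/46.6 + 1/1.46) = 1.346 kΩ.
V_A by voltage divider: V_A = 30.7 × 1.346/(5.39 + 1.346) = 6.133 V.
Branch current I = V_A/R1 = 6.133/27.2 = 0.2255 mA.
(Check via current divider: I_total = 4.558 mA; share G_k/ΣG = 0.04947 → same result.)

I ≈ 0.225 mA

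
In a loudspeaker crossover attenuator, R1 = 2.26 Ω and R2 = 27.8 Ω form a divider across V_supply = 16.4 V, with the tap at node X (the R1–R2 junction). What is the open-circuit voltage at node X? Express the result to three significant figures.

V_th ≈ 15.2 V

V_th is the unloaded tap voltage: V_supply · R2/(R1+R2) = 16.4 × 0.9248 = 15.17 V.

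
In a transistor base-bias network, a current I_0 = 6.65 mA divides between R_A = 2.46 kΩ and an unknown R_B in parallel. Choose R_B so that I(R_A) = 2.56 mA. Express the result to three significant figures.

R_B ≈ 1.54 kΩ

In a two-way split, I_A/I_0 = R_B/(R_A + R_B).
With f = 0.3850, R_B = R_A · f/(1−f) = 2.46 × 0.6259 = 1.540 kΩ.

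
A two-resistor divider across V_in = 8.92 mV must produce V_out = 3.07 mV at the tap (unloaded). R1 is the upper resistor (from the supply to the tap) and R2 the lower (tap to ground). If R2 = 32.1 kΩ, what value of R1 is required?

V_out/V_in = R2/(R1+R2) = 0.3442.
Rearranging, R1 = R2·(1−k)/k = 32.1 × 1.906 = 61.17 kΩ.

R1 ≈ 61.2 kΩ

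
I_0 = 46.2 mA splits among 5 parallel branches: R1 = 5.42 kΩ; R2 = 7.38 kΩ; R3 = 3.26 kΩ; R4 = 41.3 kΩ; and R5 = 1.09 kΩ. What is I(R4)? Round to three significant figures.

Total conductance ΣG = 1/5.42 + 1/7.38 + 1/3.26 + 1/41.3 + 1/1.09 = 1.568 (units of 1/kΩ).
R4 takes the fraction G_k/ΣG = 0.02421/1.568 = 0.01544, so I = 46.2 × 0.01544 = 0.7132 mA.

I ≈ 0.713 mA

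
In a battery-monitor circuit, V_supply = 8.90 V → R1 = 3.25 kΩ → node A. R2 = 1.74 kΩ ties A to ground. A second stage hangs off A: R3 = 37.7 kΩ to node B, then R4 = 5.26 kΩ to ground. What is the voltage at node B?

V_B ≈ 0.370 V

The second stage (R3 + R4 = 42.96 kΩ) loads node A in parallel with R2.
R2 ‖ (R3+R4) = 1.672 kΩ.
First divider: V_A = V_supply · 1.672/(3.25 + 1.672) = 3.024 V.
V_B = V_A × 0.1224 = 0.3702 V.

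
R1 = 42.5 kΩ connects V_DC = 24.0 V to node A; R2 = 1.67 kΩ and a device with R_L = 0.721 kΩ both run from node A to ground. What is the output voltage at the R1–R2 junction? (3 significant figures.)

V_out ≈ 0.281 V

R2 ‖ R_L = (1.67 × 0.721)/(1.67 + 0.721) = 0.5036 kΩ.
Now apply the divider: V_out = 24.0 × 0.01171 = 0.2810 V.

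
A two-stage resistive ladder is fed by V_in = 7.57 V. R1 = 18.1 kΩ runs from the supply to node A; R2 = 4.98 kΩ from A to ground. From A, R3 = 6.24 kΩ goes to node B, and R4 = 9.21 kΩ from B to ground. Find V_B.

Looking into the second stage from A: R3 + R4 = 15.45 kΩ appears in parallel with R2.
Effective lower resistance at A: R2 ‖ 15.45 = 3.766 kΩ.
First divider: V_A = V_in · 3.766/(18.1 + 3.766) = 1.304 V.
Then the unloaded second divider: V_B = V_A × R4/(R3+R4) = 1.304 × 0.5961 = 0.7772 V.

V_B ≈ 0.777 V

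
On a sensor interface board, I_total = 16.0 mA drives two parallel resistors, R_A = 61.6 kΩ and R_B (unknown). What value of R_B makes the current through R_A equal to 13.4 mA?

R_B ≈ 317 kΩ

Two-branch current divider: I_A = I_total · R_B/(R_A + R_B).
13.4/16.0 = R_B/(R_A + R_B) → R_B = R_A · (0.8375)/(1 − 0.8375) = 61.6 × 5.154 = 317.5 kΩ.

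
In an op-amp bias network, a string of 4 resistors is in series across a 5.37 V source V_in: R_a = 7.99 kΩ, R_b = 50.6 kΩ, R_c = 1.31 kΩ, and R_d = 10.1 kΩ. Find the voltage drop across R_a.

ΣR = 7.99 + 50.6 + 1.31 + 10.1 = 70.00 kΩ.
By the voltage-divider rule, V = 5.37 × 7.990/70.00 = 0.6129 V.

V ≈ 0.613 V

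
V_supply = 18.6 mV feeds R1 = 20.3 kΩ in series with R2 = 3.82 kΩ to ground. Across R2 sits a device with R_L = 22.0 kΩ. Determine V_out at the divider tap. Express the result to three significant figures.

R2 ‖ R_L = (3.82 × 22.0)/(3.82 + 22.0) = 3.255 kΩ.
Then V_out = V_supply · R2'/(R1 + R2') = 18.6 × 3.255/23.55 = 2.570 mV.

V_out ≈ 2.57 mV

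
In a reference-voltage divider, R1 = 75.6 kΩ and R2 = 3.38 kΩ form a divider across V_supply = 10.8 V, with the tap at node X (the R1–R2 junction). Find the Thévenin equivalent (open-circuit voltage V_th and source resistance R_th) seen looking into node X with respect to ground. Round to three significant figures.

V_th ≈ 0.462 V, R_th ≈ 3.24 kΩ

Open-circuit (no load on X): V_th = V_supply · R2/(R1 + R2) = 10.8 × 3.38/(75.60 + 3.38) = 0.4622 V.
With V_supply suppressed (replaced by a short), R_th = R1 ‖ R2 = (75.60 × 3.38)/(75.60 + 3.38) = 3.235 kΩ.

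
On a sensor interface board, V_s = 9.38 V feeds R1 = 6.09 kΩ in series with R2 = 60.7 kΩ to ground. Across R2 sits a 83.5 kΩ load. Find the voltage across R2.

V_out ≈ 7.99 V

The load sits in parallel with R2, giving an effective lower resistance R2' = R2·R_L/(R2+R_L) = 35.15 kΩ.
Now apply the divider: V_out = 9.38 × 0.8523 = 7.995 V.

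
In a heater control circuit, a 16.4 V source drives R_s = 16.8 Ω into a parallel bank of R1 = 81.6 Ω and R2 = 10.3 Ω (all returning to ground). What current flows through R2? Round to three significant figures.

I ≈ 0.561 A

Combine the parallel branches: R_p = (1/81.6 + 1/10.3)⁻¹ = 9.146 Ω.
Node voltage V_A = V_s · R_p/(R_s + R_p) = 16.4 × 0.3525 = 5.781 V.
Branch current I = V_A/R2 = 5.781/10.3 = 0.5612 A.
(Check via current divider: I_total = 0.6321 A; share G_k/ΣG = 0.8879 → same result.)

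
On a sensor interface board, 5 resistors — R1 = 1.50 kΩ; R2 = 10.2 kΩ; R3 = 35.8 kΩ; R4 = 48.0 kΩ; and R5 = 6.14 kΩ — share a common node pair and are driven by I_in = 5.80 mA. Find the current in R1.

ΣG = 1/1.50 + 1/10.2 + 1/35.8 + 1/48.0 + 1/6.14 = 0.9763.
By the current-divider rule, I = I_in · G_k/ΣG = 5.80 × 0.6828 = 3.960 mA.

I ≈ 3.96 mA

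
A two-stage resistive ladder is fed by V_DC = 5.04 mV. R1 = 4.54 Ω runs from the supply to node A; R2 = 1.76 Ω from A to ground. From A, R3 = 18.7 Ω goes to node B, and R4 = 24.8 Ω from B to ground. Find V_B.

The second stage (R3 + R4 = 43.50 Ω) loads node A in parallel with R2.
Effective lower resistance at A: R2 ‖ 43.50 = 1.692 Ω.
V_A = 5.04 × 1.692/(4.54 + 1.692) = 1.368 mV.
Stage 2 is unloaded, so V_B = V_A · R4/(R3+R4) = 1.368 × 24.8/43.50 = 0.7800 mV.

V_B ≈ 0.780 mV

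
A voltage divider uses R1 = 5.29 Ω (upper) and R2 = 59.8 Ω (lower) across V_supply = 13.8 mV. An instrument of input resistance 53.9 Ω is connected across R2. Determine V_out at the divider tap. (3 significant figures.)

The load sits in parallel with R2, giving an effective lower resistance R2' = R2·R_L/(R2+R_L) = 28.35 Ω.
Now apply the divider: V_out = 13.8 × 0.8427 = 11.63 mV.

V_out ≈ 11.6 mV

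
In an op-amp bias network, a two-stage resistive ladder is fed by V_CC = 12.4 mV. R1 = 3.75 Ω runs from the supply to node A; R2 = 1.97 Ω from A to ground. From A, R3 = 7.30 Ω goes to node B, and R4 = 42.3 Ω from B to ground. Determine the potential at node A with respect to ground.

V_A ≈ 4.16 mV

Node A sees R2 in parallel with the series input of stage 2, R3 + R4 = 49.60 Ω.
R2 ‖ (R3+R4) = 1.895 Ω.
First divider: V_A = V_CC · 1.895/(3.75 + 1.895) = 4.162 mV.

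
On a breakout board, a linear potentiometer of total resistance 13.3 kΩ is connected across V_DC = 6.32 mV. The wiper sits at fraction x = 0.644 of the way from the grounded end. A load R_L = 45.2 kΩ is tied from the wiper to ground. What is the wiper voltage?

V_out ≈ 3.81 mV

Lower segment x·R_p = 8.565 kΩ; upper segment (1−x)·R_p = 4.735 kΩ.
(x·R_p) ‖ R_L = 7.201 kΩ.
V_out = 6.32 × 7.201/(4.735 + 7.201) = 3.813 mV.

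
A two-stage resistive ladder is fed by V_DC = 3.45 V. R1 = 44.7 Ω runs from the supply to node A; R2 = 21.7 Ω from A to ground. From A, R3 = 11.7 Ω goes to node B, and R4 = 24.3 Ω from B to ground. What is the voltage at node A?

V_A ≈ 0.802 V

The second stage (R3 + R4 = 36.00 Ω) loads node A in parallel with R2.
R2 ‖ (R3+R4) = 13.54 Ω.
V_A = 3.45 × 13.54/(44.7 + 13.54) = 0.8020 V.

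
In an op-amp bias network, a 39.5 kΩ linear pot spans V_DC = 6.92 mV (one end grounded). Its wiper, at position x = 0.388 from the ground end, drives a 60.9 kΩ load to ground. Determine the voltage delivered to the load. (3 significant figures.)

Lower segment x·R_p = 15.33 kΩ; upper segment (1−x)·R_p = 24.17 kΩ.
R_L loads the lower segment: effective lower R = 12.24 kΩ.
V_out = 6.92 × 12.24/(24.17 + 12.24) = 2.327 mV.

V_out ≈ 2.33 mV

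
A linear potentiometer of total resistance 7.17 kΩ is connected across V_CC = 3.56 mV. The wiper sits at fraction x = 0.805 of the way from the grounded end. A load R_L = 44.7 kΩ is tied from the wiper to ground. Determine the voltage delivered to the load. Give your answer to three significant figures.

V_out ≈ 2.80 mV

Lower segment x·R_p = 5.772 kΩ; upper segment (1−x)·R_p = 1.398 kΩ.
Lower segment in parallel with the load: 5.772 ‖ 44.7 = 5.112 kΩ.
Then V_out = V_CC · 5.112/(1.398 + 5.112) = 2.795 mV.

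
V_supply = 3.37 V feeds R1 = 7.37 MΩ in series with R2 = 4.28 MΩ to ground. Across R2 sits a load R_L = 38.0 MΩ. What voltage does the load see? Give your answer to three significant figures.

V_out ≈ 1.16 V

First combine the lower leg with the load: R2 ‖ R_L = 3.847 MΩ.
Then V_out = V_supply · R2'/(R1 + R2') = 3.37 × 3.847/11.22 = 1.156 V.
(Unloaded it would be 1.24 V; the load pulls it down.)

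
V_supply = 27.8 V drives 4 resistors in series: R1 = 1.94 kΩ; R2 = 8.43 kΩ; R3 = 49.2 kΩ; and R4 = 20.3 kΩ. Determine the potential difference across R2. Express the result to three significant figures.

Series total: ΣR = 1.94 + 8.43 + 49.2 + 20.3 = 79.87 kΩ.
By the voltage-divider rule, V = 27.8 × 8.430/79.87 = 2.934 V.

V ≈ 2.93 V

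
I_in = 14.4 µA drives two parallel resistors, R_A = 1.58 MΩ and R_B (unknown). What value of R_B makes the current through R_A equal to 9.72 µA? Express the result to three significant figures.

R_B ≈ 3.28 MΩ

Two-branch current divider: I_A = I_in · R_B/(R_A + R_B).
9.72/14.4 = R_B/(R_A + R_B) → R_B = R_A · (0.6750)/(1 − 0.6750) = 1.58 × 2.077 = 3.282 MΩ.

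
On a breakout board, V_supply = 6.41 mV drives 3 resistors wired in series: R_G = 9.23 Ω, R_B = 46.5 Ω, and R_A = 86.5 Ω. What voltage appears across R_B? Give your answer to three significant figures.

V ≈ 2.10 mV

Series total: ΣR = 9.23 + 46.5 + 86.5 = 142.2 Ω.
Voltage divider: V = V_supply · (46.50 / 142.2) = 6.41 × 0.3269 = 2.096 mV.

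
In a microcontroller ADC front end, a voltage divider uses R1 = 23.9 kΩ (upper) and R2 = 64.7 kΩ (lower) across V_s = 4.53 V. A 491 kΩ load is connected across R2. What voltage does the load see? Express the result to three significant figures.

V_out ≈ 3.19 V

The load sits in parallel with R2, giving an effective lower resistance R2' = R2·R_L/(R2+R_L) = 57.17 kΩ.
Voltage divider with the loaded lower leg: V_out = 4.53 × 57.17/(23.9 + 57.17) = 4.53 × 0.7052 = 3.194 V.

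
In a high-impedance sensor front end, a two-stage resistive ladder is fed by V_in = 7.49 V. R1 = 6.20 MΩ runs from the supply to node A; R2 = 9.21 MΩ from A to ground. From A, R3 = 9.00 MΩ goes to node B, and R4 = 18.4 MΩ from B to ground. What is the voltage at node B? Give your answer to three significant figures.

V_B ≈ 2.65 V

Node A sees R2 in parallel with the series input of stage 2, R3 + R4 = 27.40 MΩ.
Effective lower resistance at A: R2 ‖ 27.40 = 6.893 MΩ.
V_A = 7.49 × 6.893/(6.20 + 6.893) = 3.943 V.
Then the unloaded second divider: V_B = V_A × R4/(R3+R4) = 3.943 × 0.6715 = 2.648 V.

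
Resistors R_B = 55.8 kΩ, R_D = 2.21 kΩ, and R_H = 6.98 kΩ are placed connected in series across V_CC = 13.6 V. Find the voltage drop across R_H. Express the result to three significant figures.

V ≈ 1.46 V

Series total: ΣR = 55.8 + 2.21 + 6.98 = 64.99 kΩ.
V = V_CC · R/ΣR = 13.6 × 0.1074 = 1.461 V.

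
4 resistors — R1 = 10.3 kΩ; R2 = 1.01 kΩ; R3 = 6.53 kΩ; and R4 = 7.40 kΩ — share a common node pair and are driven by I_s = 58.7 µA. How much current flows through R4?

I ≈ 5.77 µA

Conductances: ΣG = 1/10.3 + 1/1.01 + 1/6.53 + 1/7.40 = 1.375 (1/kΩ).
R4 takes the fraction G_k/ΣG = 0.1351/1.375 = 0.09825, so I = 58.7 × 0.09825 = 5.767 µA.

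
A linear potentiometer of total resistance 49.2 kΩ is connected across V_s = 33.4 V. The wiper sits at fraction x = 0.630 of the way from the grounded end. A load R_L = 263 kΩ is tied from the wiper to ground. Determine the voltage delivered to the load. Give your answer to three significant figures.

Split the track: R_lower = x·R_p = 31.00 kΩ, R_upper = (1−x)·R_p = 18.20 kΩ.
Lower segment in parallel with the load: 31.00 ‖ 263 = 27.73 kΩ.
V_out = 33.4 × 27.73/(18.20 + 27.73) = 20.16 V.
(Unloaded: V_out = x·V_s = 21.0 V.)

V_out ≈ 20.2 V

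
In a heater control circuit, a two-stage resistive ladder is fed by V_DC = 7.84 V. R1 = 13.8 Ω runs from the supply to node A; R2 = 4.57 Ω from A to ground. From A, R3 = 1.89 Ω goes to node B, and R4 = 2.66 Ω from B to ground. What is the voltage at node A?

V_A ≈ 1.11 V

The second stage (R3 + R4 = 4.550 Ω) loads node A in parallel with R2.
R2 ‖ (R3+R4) = 2.280 Ω.
V_A = 7.84 × 2.280/(13.8 + 2.280) = 1.112 V.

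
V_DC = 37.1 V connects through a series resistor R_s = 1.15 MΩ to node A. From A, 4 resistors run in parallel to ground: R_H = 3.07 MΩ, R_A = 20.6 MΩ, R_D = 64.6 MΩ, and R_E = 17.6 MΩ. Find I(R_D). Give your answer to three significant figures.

Equivalent of the parallel group: R_p = 2.239 MΩ.
Node voltage V_A = V_DC · R_p/(R_s + R_p) = 37.1 × 0.6607 = 24.51 V.
I(R_D) = V_A / R_D = 24.51/64.6 = 0.3794 µA.

I ≈ 0.379 µA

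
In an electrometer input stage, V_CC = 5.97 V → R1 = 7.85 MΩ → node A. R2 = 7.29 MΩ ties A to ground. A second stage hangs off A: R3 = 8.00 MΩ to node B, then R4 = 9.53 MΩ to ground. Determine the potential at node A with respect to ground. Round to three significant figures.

V_A ≈ 2.36 V

The second stage (R3 + R4 = 17.53 MΩ) loads node A in parallel with R2.
Effective lower resistance at A: R2 ‖ 17.53 = 5.149 MΩ.
V_A = 5.97 × 5.149/(7.85 + 5.149) = 2.365 V.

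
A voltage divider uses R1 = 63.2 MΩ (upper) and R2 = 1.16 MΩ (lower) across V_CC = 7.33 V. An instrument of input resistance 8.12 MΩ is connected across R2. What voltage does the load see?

First combine the lower leg with the load: R2 ‖ R_L = 1.015 MΩ.
Voltage divider with the loaded lower leg: V_out = 7.33 × 1.015/(63.2 + 1.015) = 7.33 × 0.01581 = 0.1159 V.

V_out ≈ 0.116 V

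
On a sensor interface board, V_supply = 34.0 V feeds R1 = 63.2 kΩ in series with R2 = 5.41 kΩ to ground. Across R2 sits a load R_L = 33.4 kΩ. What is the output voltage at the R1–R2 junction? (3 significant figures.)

The load sits in parallel with R2, giving an effective lower resistance R2' = R2·R_L/(R2+R_L) = 4.656 kΩ.
Then V_out = V_supply · R2'/(R1 + R2') = 34.0 × 4.656/67.86 = 2.333 V.

V_out ≈ 2.33 V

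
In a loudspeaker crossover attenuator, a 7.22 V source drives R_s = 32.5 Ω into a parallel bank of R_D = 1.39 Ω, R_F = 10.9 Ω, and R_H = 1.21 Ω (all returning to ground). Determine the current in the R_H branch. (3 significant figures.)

I ≈ 0.110 A

Equivalent of the parallel group: R_p = 0.6106 Ω.
Node voltage V_A = V_s · R_p/(R_s + R_p) = 7.22 × 0.01844 = 0.1332 V.
Branch current I = V_A/R_H = 0.1332/1.21 = 0.1100 A.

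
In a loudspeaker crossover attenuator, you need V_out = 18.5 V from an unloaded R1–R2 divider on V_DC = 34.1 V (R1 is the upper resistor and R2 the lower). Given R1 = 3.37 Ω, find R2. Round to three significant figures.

V_out/V_DC = R2/(R1+R2) = 0.5425.
R2 = R1 · 0.5425/(1 − 0.5425) = 3.996 Ω.

R2 ≈ 4.00 Ω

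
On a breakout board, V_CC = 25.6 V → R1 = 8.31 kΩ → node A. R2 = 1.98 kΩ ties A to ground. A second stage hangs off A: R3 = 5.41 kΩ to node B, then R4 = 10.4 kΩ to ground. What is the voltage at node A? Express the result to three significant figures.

Looking into the second stage from A: R3 + R4 = 15.81 kΩ appears in parallel with R2.
R2 ‖ (R3+R4) = 1.760 kΩ.
So V_A = 25.6 × 0.1747 = 4.474 V.

V_A ≈ 4.47 V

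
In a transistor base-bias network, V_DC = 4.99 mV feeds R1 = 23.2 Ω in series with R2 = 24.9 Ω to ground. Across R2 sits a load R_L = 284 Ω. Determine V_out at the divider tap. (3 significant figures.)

V_out ≈ 2.48 mV

The load sits in parallel with R2, giving an effective lower resistance R2' = R2·R_L/(R2+R_L) = 22.89 Ω.
Voltage divider with the loaded lower leg: V_out = 4.99 × 22.89/(23.2 + 22.89) = 4.99 × 0.4967 = 2.478 mV.
(Unloaded it would be 2.58 mV; the load pulls it down.)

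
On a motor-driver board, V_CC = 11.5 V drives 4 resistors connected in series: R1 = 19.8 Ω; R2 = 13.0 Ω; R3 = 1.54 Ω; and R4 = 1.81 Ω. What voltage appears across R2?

V ≈ 4.14 V

ΣR = 19.8 + 13.0 + 1.54 + 1.81 = 36.15 Ω.
By the voltage-divider rule, V = 11.5 × 13.00/36.15 = 4.136 V.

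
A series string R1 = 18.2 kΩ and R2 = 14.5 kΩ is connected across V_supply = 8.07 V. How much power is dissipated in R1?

The common current is I = 8.07/32.70 = 0.2468 mA.
P(R1) = I²·R1 = (0.2468)² × 18.2 = 1.108 mW.

P ≈ 1.11 mW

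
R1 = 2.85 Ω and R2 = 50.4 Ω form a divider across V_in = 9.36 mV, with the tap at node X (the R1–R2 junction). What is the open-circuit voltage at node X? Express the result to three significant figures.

V_th ≈ 8.86 mV

Open-circuit (no load on X): V_th = V_in · R2/(R1 + R2) = 9.36 × 50.4/(2.850 + 50.4) = 8.859 mV.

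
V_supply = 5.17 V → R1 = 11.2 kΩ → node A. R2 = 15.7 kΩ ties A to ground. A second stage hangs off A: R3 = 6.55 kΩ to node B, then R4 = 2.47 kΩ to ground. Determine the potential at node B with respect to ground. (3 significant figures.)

V_B ≈ 0.479 V

Looking into the second stage from A: R3 + R4 = 9.020 kΩ appears in parallel with R2.
Effective lower resistance at A: R2 ‖ 9.020 = 5.729 kΩ.
So V_A = 5.17 × 0.3384 = 1.750 V.
Then the unloaded second divider: V_B = V_A × R4/(R3+R4) = 1.750 × 0.2738 = 0.4791 V.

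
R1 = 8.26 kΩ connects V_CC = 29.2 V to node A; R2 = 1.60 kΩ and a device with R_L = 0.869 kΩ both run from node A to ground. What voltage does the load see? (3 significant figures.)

V_out ≈ 1.86 V

First combine the lower leg with the load: R2 ‖ R_L = 0.5631 kΩ.
Voltage divider with the loaded lower leg: V_out = 29.2 × 0.5631/(8.26 + 0.5631) = 29.2 × 0.06383 = 1.864 V.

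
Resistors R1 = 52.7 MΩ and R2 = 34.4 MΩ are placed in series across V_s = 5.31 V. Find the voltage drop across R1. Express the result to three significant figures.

Total series resistance ΣR = 52.7 + 34.4 = 87.10 MΩ.
Voltage divider: V = V_s · (52.70 / 87.10) = 5.31 × 0.6051 = 3.213 V.

V ≈ 3.21 V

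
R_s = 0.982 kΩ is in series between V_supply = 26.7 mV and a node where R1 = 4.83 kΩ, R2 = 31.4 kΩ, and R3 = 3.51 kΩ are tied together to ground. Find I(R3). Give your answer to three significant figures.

Equivalent of the parallel group: R_p = 1.909 kΩ.
V_A by voltage divider: V_A = 26.7 × 1.909/(0.982 + 1.909) = 17.63 mV.
Branch current I = V_A/R3 = 17.63/3.51 = 5.023 µA.

I ≈ 5.02 µA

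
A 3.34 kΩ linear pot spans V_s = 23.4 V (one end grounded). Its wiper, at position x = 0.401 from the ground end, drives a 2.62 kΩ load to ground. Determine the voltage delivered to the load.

V_out ≈ 7.18 V

The pot divides into 2.001 kΩ above the wiper and 1.339 kΩ below.
Lower segment in parallel with the load: 1.339 ‖ 2.62 = 0.8863 kΩ.
Then V_out = V_s · 0.8863/(2.001 + 0.8863) = 7.184 V.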